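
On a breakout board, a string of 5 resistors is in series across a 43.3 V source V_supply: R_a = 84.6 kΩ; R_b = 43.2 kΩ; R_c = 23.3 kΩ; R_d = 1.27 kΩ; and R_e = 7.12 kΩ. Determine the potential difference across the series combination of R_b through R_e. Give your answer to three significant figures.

ΣR = 84.6 + 43.2 + 23.3 + 1.27 + 7.12 = 159.5 kΩ.
R_{R_b..R_e} = 43.2 + 23.3 + 1.27 + 7.12 = 74.89 kΩ.
V = V_supply · R/ΣR = 43.3 × 0.4696 = 20.33 V.

V ≈ 20.3 V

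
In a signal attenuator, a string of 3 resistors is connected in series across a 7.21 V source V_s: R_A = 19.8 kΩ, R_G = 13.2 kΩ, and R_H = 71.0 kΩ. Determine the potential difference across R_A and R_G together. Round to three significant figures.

V ≈ 2.29 V

Total series resistance ΣR = 19.8 + 13.2 + 71.0 = 104.0 kΩ.
R_{R_A..R_G} = 19.8 + 13.2 = 33.00 kΩ.
Voltage divider: V = V_s · (33.00 / 104.0) = 7.21 × 0.3173 = 2.288 V.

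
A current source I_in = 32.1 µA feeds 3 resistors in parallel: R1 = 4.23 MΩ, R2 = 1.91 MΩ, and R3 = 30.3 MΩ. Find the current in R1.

Total conductance ΣG = 1/4.23 + 1/1.91 + 1/30.3 = 0.7930 (units of 1/MΩ).
R1 takes the fraction G_k/ΣG = 0.2364/0.7930 = 0.2981, so I = 32.1 × 0.2981 = 9.570 µA.

I ≈ 9.57 µA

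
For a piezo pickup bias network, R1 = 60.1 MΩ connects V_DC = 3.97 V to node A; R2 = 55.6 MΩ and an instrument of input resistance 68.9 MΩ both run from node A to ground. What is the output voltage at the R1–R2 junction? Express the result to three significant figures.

R2 ‖ R_L = (55.6 × 68.9)/(55.6 + 68.9) = 30.77 MΩ.
Voltage divider with the loaded lower leg: V_out = 3.97 × 30.77/(60.1 + 30.77) = 3.97 × 0.3386 = 1.344 V.

V_out ≈ 1.34 V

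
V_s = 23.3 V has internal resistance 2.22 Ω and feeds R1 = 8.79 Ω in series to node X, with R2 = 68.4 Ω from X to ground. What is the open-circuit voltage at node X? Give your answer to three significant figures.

V_th ≈ 20.1 V

R1' = 2.22 + 8.79 = 11.01 Ω (source resistance + R1).
Open-circuit (no load on X): V_th = V_s · R2/(R1' + R2) = 23.3 × 68.4/(11.01 + 68.4) = 20.07 V.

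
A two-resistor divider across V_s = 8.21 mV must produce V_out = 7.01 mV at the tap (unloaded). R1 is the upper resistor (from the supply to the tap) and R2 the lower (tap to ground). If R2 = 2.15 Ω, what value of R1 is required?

The divider ratio is R2/(R1+R2) = 7.01/8.21 = 0.8538.
R1 = R2·(1/k − 1) = 2.15 × 0.1712 = 0.3680 Ω.

R1 ≈ 0.368 Ω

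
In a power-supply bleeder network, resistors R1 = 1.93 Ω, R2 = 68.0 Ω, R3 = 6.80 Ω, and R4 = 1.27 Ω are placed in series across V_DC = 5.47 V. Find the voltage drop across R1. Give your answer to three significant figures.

V ≈ 0.135 V

Series total: ΣR = 1.93 + 68.0 + 6.80 + 1.27 = 78.00 Ω.
Voltage divider: V = V_DC · (1.930 / 78.00) = 5.47 × 0.02474 = 0.1353 V.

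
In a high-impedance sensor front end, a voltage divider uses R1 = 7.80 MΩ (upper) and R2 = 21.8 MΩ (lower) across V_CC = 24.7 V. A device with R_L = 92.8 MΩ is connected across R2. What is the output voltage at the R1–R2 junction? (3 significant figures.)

V_out ≈ 17.1 V

R2 ‖ R_L = (21.8 × 92.8)/(21.8 + 92.8) = 17.65 MΩ.
Now apply the divider: V_out = 24.7 × 0.6936 = 17.13 V.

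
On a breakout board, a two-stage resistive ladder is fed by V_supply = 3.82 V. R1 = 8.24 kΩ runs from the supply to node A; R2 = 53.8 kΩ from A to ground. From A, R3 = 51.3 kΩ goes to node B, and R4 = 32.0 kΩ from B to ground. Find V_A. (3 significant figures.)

V_A ≈ 3.05 V

Node A sees R2 in parallel with the series input of stage 2, R3 + R4 = 83.30 kΩ.
Effective lower resistance at A: R2 ‖ 83.30 = 32.69 kΩ.
So V_A = 3.82 × 0.7987 = 3.051 V.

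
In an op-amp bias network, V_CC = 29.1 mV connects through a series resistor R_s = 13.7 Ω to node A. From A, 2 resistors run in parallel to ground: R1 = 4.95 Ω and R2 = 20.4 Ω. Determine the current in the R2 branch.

I ≈ 0.321 mA

Equivalent of the parallel group: R_p = 3.983 Ω.
Node voltage V_A = V_CC · R_p/(R_s + R_p) = 29.1 × 0.2253 = 6.555 mV.
I(R2) = V_A / R2 = 6.555/20.4 = 0.3213 mA.
(Equivalently: I_total = 1.646 mA, then current-divider fraction G_k/ΣG = 0.1953.)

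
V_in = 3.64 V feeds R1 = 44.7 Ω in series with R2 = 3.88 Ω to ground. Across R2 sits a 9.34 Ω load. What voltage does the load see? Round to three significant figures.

First combine the lower leg with the load: R2 ‖ R_L = 2.741 Ω.
Then V_out = V_in · R2'/(R1 + R2') = 3.64 × 2.741/47.44 = 0.2103 V.

V_out ≈ 0.210 V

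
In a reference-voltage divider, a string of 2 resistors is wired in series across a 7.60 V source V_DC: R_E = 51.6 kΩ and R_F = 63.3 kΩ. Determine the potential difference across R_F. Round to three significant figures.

Series total: ΣR = 51.6 + 63.3 = 114.9 kΩ.
Voltage divider: V = V_DC · (63.30 / 114.9) = 7.60 × 0.5509 = 4.187 V.

V ≈ 4.19 V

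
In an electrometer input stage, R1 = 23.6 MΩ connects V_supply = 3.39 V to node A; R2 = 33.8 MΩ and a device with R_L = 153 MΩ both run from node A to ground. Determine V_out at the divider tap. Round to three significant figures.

R2 ‖ R_L = (33.8 × 153)/(33.8 + 153) = 27.68 MΩ.
Voltage divider with the loaded lower leg: V_out = 3.39 × 27.68/(23.6 + 27.68) = 3.39 × 0.5398 = 1.830 V.

V_out ≈ 1.83 V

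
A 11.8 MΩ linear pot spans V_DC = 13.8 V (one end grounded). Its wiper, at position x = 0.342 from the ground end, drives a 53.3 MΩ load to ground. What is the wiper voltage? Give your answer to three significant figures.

The pot divides into 7.764 MΩ above the wiper and 4.036 MΩ below.
Lower segment in parallel with the load: 4.036 ‖ 53.3 = 3.752 MΩ.
Then V_out = V_DC · 3.752/(7.764 + 3.752) = 4.496 V.

V_out ≈ 4.50 V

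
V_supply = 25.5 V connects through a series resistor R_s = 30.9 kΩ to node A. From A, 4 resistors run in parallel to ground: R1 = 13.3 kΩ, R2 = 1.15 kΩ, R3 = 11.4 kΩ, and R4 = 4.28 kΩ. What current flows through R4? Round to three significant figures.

Equivalent of the parallel group: R_p = 0.7898 kΩ.
V_A = 25.5 × 0.7898/31.69 = 0.6355 V.
I(R4) = V_A / R4 = 0.6355/4.28 = 0.1485 mA.

I ≈ 0.148 mA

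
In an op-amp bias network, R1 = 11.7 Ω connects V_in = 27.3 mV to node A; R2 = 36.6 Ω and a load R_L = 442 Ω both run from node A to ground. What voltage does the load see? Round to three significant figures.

V_out ≈ 20.3 mV

First combine the lower leg with the load: R2 ‖ R_L = 33.80 Ω.
Voltage divider with the loaded lower leg: V_out = 27.3 × 33.80/(11.7 + 33.80) = 27.3 × 0.7429 = 20.28 mV.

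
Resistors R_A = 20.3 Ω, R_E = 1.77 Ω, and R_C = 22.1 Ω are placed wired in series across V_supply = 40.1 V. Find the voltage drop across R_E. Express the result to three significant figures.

V ≈ 1.61 V

Total series resistance ΣR = 20.3 + 1.77 + 22.1 = 44.17 Ω.
V = V_supply · R/ΣR = 40.1 × 0.04007 = 1.607 V.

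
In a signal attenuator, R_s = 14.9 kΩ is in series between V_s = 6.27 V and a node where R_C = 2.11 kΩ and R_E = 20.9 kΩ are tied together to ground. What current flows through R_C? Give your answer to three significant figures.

I ≈ 0.339 mA

Parallel bank: R_p = 1/(1/2.11 + 1/20.9) = 1.917 kΩ.
V_A = 6.27 × 1.917/16.82 = 0.7146 V.
Branch current I = V_A/R_C = 0.7146/2.11 = 0.3387 mA.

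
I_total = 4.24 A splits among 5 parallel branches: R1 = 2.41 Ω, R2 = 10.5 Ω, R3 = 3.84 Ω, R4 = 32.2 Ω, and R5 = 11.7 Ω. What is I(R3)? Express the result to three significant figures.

Total conductance ΣG = 1/2.41 + 1/10.5 + 1/3.84 + 1/32.2 + 1/11.7 = 0.8871 (units of 1/Ω).
Current divider: I(R3) = I_total · G_k/ΣG = 4.24 × (0.2604/0.8871) = 4.24 × 0.2936 = 1.245 A.

I ≈ 1.24 A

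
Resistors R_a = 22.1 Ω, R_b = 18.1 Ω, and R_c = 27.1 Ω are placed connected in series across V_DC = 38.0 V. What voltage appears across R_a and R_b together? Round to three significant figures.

V ≈ 22.7 V

Series total: ΣR = 22.1 + 18.1 + 27.1 = 67.30 Ω.
R_{R_a..R_b} = 22.1 + 18.1 = 40.20 Ω.
V = V_DC · R/ΣR = 38.0 × 0.5973 = 22.70 V.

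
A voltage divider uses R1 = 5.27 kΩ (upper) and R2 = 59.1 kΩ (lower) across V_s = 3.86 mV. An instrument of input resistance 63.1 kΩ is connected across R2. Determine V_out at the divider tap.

R2 ‖ R_L = (59.1 × 63.1)/(59.1 + 63.1) = 30.52 kΩ.
Voltage divider with the loaded lower leg: V_out = 3.86 × 30.52/(5.27 + 30.52) = 3.86 × 0.8527 = 3.292 mV.
(Unloaded it would be 3.54 mV; the load pulls it down.)

V_out ≈ 3.29 mV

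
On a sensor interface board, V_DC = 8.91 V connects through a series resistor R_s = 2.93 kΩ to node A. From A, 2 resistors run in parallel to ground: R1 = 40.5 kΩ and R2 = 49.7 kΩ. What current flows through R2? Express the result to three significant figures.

I ≈ 0.158 mA

Parallel bank: R_p = 1/(1/40.5 + 1/49.7) = 22.32 kΩ.
Node voltage V_A = V_DC · R_p/(R_s + R_p) = 8.91 × 0.8839 = 7.876 V.
I(R2) = V_A / R2 = 7.876/49.7 = 0.1585 mA.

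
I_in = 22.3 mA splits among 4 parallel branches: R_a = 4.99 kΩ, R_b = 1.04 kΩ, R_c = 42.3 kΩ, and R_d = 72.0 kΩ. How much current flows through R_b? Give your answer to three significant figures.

ΣG = 1/4.99 + 1/1.04 + 1/42.3 + 1/72.0 = 1.199.
By the current-divider rule, I = I_in · G_k/ΣG = 22.3 × 0.8016 = 17.88 mA.

I ≈ 17.9 mA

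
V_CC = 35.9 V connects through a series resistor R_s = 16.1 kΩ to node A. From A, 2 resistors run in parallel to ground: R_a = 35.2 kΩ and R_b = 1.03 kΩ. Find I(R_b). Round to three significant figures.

Equivalent of the parallel group: R_p = 1.001 kΩ.
Node voltage V_A = V_CC · R_p/(R_s + R_p) = 35.9 × 0.05852 = 2.101 V.
I(R_b) = V_A / R_b = 2.101/1.03 = 2.040 mA.
(Equivalently: I_total = 2.099 mA, then current-divider fraction G_k/ΣG = 0.9716.)

I ≈ 2.04 mA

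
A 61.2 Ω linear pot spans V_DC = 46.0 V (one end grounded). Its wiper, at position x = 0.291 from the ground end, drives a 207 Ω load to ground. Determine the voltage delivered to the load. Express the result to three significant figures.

The pot divides into 43.39 Ω above the wiper and 17.81 Ω below.
Lower segment in parallel with the load: 17.81 ‖ 207 = 16.40 Ω.
Loaded-divider output: V_out = 46.0 × 0.2743 = 12.62 V.

V_out ≈ 12.6 V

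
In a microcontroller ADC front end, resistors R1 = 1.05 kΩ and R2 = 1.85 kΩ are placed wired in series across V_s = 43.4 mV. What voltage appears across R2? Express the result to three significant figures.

V ≈ 27.7 mV

Series total: ΣR = 1.05 + 1.85 = 2.900 kΩ.
Voltage divider: V = V_s · (1.850 / 2.900) = 43.4 × 0.6379 = 27.69 mV.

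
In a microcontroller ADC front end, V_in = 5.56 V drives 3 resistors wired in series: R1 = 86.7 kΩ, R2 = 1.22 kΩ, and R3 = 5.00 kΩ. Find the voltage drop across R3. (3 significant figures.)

Series total: ΣR = 86.7 + 1.22 + 5.00 = 92.92 kΩ.
By the voltage-divider rule, V = 5.56 × 5.000/92.92 = 0.2992 V.

V ≈ 0.299 V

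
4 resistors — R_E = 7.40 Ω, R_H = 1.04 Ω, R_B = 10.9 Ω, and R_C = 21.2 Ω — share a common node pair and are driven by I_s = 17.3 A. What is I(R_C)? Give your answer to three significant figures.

I ≈ 0.660 A

ΣG = 1/7.40 + 1/1.04 + 1/10.9 + 1/21.2 = 1.236.
R_C takes the fraction G_k/ΣG = 0.04717/1.236 = 0.03818, so I = 17.3 × 0.03818 = 0.6604 A.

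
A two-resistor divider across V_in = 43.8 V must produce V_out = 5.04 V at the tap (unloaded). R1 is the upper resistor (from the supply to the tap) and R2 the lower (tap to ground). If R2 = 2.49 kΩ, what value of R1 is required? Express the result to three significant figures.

The divider ratio is R2/(R1+R2) = 5.04/43.8 = 0.1151.
R1 = R2·(1/k − 1) = 2.49 × 7.690 = 19.15 kΩ.

R1 ≈ 19.1 kΩ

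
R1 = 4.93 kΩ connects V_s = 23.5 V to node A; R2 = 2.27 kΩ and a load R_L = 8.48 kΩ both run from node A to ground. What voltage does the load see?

First combine the lower leg with the load: R2 ‖ R_L = 1.791 kΩ.
Then V_out = V_s · R2'/(R1 + R2') = 23.5 × 1.791/6.721 = 6.261 V.
(Unloaded it would be 7.41 V; the load pulls it down.)

V_out ≈ 6.26 V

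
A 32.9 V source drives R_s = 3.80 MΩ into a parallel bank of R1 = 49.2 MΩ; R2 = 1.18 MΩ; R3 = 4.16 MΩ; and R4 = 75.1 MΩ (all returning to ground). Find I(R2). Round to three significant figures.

I ≈ 5.30 µA

Combine the parallel branches: R_p = (1/49.2 + 1/1.18 + 1/4.16 + 1/75.1)⁻¹ = 0.8917 MΩ.
Node voltage V_A = V_supply · R_p/(R_s + R_p) = 32.9 × 0.1901 = 6.253 V.
Branch current I = V_A/R2 = 6.253/1.18 = 5.299 µA.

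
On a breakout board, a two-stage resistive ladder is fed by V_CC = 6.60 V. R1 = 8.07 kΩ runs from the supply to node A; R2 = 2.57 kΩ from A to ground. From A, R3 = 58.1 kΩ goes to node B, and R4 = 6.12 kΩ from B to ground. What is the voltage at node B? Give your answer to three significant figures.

V_B ≈ 0.147 V

Node A sees R2 in parallel with the series input of stage 2, R3 + R4 = 64.22 kΩ.
Effective lower resistance at A: R2 ‖ 64.22 = 2.471 kΩ.
So V_A = 6.60 × 0.2344 = 1.547 V.
Then the unloaded second divider: V_B = V_A × R4/(R3+R4) = 1.547 × 0.09530 = 0.1474 V.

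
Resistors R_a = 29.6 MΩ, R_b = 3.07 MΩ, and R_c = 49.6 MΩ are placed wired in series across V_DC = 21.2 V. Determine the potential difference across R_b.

Series total: ΣR = 29.6 + 3.07 + 49.6 = 82.27 MΩ.
Voltage divider: V = V_DC · (3.070 / 82.27) = 21.2 × 0.03732 = 0.7911 V.

V ≈ 0.791 V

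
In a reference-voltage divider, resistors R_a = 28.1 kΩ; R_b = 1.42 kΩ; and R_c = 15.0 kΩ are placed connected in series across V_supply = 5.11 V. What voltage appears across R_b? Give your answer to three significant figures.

ΣR = 28.1 + 1.42 + 15.0 = 44.52 kΩ.
V = V_supply · R/ΣR = 5.11 × 0.03190 = 0.1630 V.

V ≈ 0.163 V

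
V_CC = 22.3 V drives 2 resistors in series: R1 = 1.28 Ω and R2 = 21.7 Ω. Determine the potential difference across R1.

V ≈ 1.24 V

Series total: ΣR = 1.28 + 21.7 = 22.98 Ω.
Voltage divider: V = V_CC · (1.280 / 22.98) = 22.3 × 0.05570 = 1.242 V.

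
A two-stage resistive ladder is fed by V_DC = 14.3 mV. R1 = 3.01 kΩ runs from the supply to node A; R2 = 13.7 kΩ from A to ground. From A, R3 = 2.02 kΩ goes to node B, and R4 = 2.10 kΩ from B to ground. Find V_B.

V_B ≈ 3.74 mV

The second stage (R3 + R4 = 4.120 kΩ) loads node A in parallel with R2.
Effective lower resistance at A: R2 ‖ 4.120 = 3.167 kΩ.
First divider: V_A = V_DC · 3.167/(3.01 + 3.167) = 7.332 mV.
Stage 2 is unloaded, so V_B = V_A · R4/(R3+R4) = 7.332 × 2.10/4.120 = 3.737 mV.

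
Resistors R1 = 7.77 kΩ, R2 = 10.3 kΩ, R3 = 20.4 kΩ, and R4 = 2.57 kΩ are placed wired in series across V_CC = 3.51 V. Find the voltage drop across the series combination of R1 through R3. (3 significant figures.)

V ≈ 3.29 V

ΣR = 7.77 + 10.3 + 20.4 + 2.57 = 41.04 kΩ.
R_{R1..R3} = 7.77 + 10.3 + 20.4 = 38.47 kΩ.
V = V_CC · R/ΣR = 3.51 × 0.9374 = 3.290 V.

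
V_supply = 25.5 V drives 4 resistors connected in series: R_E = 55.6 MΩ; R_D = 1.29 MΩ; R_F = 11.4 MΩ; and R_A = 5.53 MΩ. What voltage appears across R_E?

V ≈ 19.2 V

Series total: ΣR = 55.6 + 1.29 + 11.4 + 5.53 = 73.82 MΩ.
Voltage divider: V = V_supply · (55.60 / 73.82) = 25.5 × 0.7532 = 19.21 V.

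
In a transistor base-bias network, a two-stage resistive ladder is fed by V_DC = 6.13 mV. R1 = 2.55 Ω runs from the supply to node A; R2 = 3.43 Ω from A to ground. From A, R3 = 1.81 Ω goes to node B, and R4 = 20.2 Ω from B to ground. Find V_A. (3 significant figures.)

V_A ≈ 3.30 mV

Looking into the second stage from A: R3 + R4 = 22.01 Ω appears in parallel with R2.
Effective lower resistance at A: R2 ‖ 22.01 = 2.968 Ω.
First divider: V_A = V_DC · 2.968/(2.55 + 2.968) = 3.297 mV.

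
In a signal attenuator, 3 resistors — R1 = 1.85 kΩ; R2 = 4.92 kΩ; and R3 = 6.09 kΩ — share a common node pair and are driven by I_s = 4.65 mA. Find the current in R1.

I ≈ 2.77 mA

ΣG = 1/1.85 + 1/4.92 + 1/6.09 = 0.9080.
By the current-divider rule, I = I_s · G_k/ΣG = 4.65 × 0.5953 = 2.768 mA.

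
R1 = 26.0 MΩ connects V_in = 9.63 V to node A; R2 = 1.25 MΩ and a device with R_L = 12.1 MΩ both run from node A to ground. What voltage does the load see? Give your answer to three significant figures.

R2 ‖ R_L = (1.25 × 12.1)/(1.25 + 12.1) = 1.133 MΩ.
Voltage divider with the loaded lower leg: V_out = 9.63 × 1.133/(26.0 + 1.133) = 9.63 × 0.04176 = 0.4021 V.
(Unloaded it would be 0.442 V; the load pulls it down.)

V_out ≈ 0.402 V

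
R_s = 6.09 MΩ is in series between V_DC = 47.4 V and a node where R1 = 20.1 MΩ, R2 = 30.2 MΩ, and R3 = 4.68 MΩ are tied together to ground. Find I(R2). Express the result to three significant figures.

Parallel bank: R_p = 1/(1/20.1 + 1/30.2 + 1/4.68) = 3.372 MΩ.
V_A = 47.4 × 3.372/9.462 = 16.89 V.
I(R2) = V_A / R2 = 16.89/30.2 = 0.5594 µA.

I ≈ 0.559 µA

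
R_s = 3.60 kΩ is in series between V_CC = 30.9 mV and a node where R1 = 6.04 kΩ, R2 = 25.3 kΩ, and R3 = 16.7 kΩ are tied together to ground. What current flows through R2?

Combine the parallel branches: R_p = (1/6.04 + 1/25.3 + 1/16.7)⁻¹ = 3.774 kΩ.
Node voltage V_A = V_CC · R_p/(R_s + R_p) = 30.9 × 0.5118 = 15.81 mV.
Branch current I = V_A/R2 = 15.81/25.3 = 0.6251 µA.
(Check via current divider: I_total = 4.190 µA; share G_k/ΣG = 0.1492 → same result.)

I ≈ 0.625 µA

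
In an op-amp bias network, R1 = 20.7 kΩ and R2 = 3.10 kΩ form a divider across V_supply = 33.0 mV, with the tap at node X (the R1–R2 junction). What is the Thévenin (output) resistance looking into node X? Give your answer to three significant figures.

R_th ≈ 2.70 kΩ

Looking into X with the source shorted: R_th = R1·R2/(R1+R2) = 20.70 × 3.10/23.80 = 2.696 kΩ.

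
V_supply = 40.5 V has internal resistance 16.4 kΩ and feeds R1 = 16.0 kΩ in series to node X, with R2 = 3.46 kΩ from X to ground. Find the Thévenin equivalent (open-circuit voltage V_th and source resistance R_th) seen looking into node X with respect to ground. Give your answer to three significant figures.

R1' = 16.4 + 16.0 = 32.40 kΩ (source resistance + R1).
Open-circuit (no load on X): V_th = V_supply · R2/(R1' + R2) = 40.5 × 3.46/(32.40 + 3.46) = 3.908 V.
Zeroing V_supply shorts the top of R1' to ground, so R_th = R1' ‖ R2 = 3.126 kΩ.

V_th ≈ 3.91 V, R_th ≈ 3.13 kΩ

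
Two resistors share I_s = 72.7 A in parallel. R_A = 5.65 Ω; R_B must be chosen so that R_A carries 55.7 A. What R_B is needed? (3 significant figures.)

R_B ≈ 18.5 Ω

In a two-way split, I_A/I_s = R_B/(R_A + R_B).
With f = 0.7662, R_B = R_A · f/(1−f) = 5.65 × 3.276 = 18.51 Ω.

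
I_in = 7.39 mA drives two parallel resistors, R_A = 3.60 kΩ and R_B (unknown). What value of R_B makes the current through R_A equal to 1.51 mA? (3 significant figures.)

Two-branch current divider: I_A = I_in · R_B/(R_A + R_B).
With f = 0.2043, R_B = R_A · f/(1−f) = 3.60 × 0.2568 = 0.9245 kΩ.

R_B ≈ 0.924 kΩ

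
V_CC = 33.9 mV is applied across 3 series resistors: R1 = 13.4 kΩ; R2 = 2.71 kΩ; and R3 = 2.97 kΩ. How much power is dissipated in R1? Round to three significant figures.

P ≈ 42.3 nW

ΣR = 19.08 kΩ → I = 33.9/19.08 = 1.777 µA.
P(R1) = I²·R1 = (1.777)² × 13.4 = 42.30 nW.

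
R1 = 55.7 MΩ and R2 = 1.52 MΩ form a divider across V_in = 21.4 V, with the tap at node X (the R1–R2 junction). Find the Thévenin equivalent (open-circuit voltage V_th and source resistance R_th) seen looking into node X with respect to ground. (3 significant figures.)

V_th ≈ 0.568 V, R_th ≈ 1.48 MΩ

With X open, the divider is unloaded: V_th = 21.4 × 1.52/57.22 = 0.5685 V.
With V_in suppressed (replaced by a short), R_th = R1 ‖ R2 = (55.70 × 1.52)/(55.70 + 1.52) = 1.480 MΩ.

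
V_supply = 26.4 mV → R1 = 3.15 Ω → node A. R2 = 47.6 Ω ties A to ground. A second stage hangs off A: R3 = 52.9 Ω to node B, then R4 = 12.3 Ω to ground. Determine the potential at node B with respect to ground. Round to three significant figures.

V_B ≈ 4.47 mV

Node A sees R2 in parallel with the series input of stage 2, R3 + R4 = 65.20 Ω.
R2 ‖ (R3+R4) = 27.51 Ω.
First divider: V_A = V_supply · 27.51/(3.15 + 27.51) = 23.69 mV.
V_B = V_A × 0.1887 = 4.469 mV.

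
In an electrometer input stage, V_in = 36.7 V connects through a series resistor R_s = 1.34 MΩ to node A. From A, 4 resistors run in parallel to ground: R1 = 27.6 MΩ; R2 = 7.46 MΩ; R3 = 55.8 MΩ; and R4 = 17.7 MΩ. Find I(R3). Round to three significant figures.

Parallel bank: R_p = 1/(1/27.6 + 1/7.46 + 1/55.8 + 1/17.7) = 4.087 MΩ.
Node voltage V_A = V_in · R_p/(R_s + R_p) = 36.7 × 0.7531 = 27.64 V.
I(R3) = V_A / R3 = 27.64/55.8 = 0.4953 µA.
(Equivalently: I_total = 6.763 µA, then current-divider fraction G_k/ΣG = 0.07324.)

I ≈ 0.495 µA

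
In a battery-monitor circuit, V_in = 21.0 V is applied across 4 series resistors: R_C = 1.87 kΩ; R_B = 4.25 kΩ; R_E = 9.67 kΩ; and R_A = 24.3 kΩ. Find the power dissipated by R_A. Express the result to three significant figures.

Series current I = V_in/ΣR = 21.0/40.09 = 0.5238 mA.
V(R_A) = I·R = 12.73 V; P = V·I = 12.73 × 0.5238 = 6.668 mW.

P ≈ 6.67 mW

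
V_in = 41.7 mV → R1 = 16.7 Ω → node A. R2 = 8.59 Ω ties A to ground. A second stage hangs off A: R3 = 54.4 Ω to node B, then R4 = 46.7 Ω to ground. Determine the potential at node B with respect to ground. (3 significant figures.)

V_B ≈ 6.19 mV

The second stage (R3 + R4 = 101.1 Ω) loads node A in parallel with R2.
R2 ‖ (R3+R4) = 7.917 Ω.
So V_A = 41.7 × 0.3216 = 13.41 mV.
V_B = V_A × 0.4619 = 6.195 mV.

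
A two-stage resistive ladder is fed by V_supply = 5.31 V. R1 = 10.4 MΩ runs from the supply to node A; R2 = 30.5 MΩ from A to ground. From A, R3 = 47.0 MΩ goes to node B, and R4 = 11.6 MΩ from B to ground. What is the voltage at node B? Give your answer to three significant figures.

Looking into the second stage from A: R3 + R4 = 58.60 MΩ appears in parallel with R2.
R2 ‖ (R3+R4) = 20.06 MΩ.
So V_A = 5.31 × 0.6586 = 3.497 V.
V_B = V_A × 0.1980 = 0.6922 V.

V_B ≈ 0.692 V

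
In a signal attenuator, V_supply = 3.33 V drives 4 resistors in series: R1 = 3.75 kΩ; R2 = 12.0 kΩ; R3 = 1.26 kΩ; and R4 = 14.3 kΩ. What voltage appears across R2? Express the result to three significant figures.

V ≈ 1.28 V

Series total: ΣR = 3.75 + 12.0 + 1.26 + 14.3 = 31.31 kΩ.
V = V_supply · R/ΣR = 3.33 × 0.3833 = 1.276 V.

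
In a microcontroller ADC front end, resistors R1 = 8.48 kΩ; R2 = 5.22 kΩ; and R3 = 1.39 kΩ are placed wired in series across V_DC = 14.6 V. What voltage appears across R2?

V ≈ 5.05 V

Series total: ΣR = 8.48 + 5.22 + 1.39 = 15.09 kΩ.
Voltage divider: V = V_DC · (5.220 / 15.09) = 14.6 × 0.3459 = 5.050 V.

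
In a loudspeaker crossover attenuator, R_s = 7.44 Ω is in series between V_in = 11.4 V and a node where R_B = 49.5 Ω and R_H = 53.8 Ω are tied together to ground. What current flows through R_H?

I ≈ 0.164 A

Parallel bank: R_p = 1/(1/49.5 + 1/53.8) = 25.78 Ω.
Node voltage V_A = V_in · R_p/(R_s + R_p) = 11.4 × 0.7760 = 8.847 V.
Branch current I = V_A/R_H = 8.847/53.8 = 0.1644 A.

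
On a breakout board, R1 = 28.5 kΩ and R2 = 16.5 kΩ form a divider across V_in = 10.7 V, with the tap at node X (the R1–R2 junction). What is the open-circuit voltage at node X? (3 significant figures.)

Open-circuit (no load on X): V_th = V_in · R2/(R1 + R2) = 10.7 × 16.5/(28.50 + 16.5) = 3.923 V.

V_th ≈ 3.92 V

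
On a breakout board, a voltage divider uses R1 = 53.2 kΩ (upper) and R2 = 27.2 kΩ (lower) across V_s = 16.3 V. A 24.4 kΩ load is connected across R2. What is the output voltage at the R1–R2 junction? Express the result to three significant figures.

First combine the lower leg with the load: R2 ‖ R_L = 12.86 kΩ.
Then V_out = V_s · R2'/(R1 + R2') = 16.3 × 12.86/66.06 = 3.174 V.

V_out ≈ 3.17 V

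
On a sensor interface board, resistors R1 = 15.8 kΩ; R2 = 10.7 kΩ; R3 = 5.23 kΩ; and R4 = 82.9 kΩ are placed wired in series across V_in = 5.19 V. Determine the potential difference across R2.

V ≈ 0.484 V

Series total: ΣR = 15.8 + 10.7 + 5.23 + 82.9 = 114.6 kΩ.
V = V_in · R/ΣR = 5.19 × 0.09334 = 0.4845 V.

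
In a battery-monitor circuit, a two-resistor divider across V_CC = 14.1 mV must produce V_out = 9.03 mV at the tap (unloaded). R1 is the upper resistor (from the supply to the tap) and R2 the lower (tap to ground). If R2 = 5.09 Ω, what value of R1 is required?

R1 ≈ 2.86 Ω

Required fraction k = V_out/V_CC = 0.6404.
So R1 = R2 · (V_CC/V_out − 1) = 5.09 × (14.1/9.03 − 1) = 5.09 × 0.5615 = 2.858 Ω.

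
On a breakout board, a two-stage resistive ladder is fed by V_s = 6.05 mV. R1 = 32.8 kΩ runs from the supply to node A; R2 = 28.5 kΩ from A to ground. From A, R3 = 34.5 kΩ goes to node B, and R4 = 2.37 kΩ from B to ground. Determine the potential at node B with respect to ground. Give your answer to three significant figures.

The second stage (R3 + R4 = 36.87 kΩ) loads node A in parallel with R2.
R2 ‖ (R3+R4) = 16.07 kΩ.
So V_A = 6.05 × 0.3289 = 1.990 mV.
Stage 2 is unloaded, so V_B = V_A · R4/(R3+R4) = 1.990 × 2.37/36.87 = 0.1279 mV.

V_B ≈ 0.128 mV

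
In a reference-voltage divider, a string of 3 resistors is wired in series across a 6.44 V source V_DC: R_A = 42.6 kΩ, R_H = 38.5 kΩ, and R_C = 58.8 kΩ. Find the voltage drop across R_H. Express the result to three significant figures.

V ≈ 1.77 V

Total series resistance ΣR = 42.6 + 38.5 + 58.8 = 139.9 kΩ.
By the voltage-divider rule, V = 6.44 × 38.50/139.9 = 1.772 V.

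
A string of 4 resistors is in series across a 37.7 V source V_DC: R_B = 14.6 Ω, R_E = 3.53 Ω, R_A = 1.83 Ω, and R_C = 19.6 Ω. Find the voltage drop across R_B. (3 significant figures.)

V ≈ 13.9 V

Series total: ΣR = 14.6 + 3.53 + 1.83 + 19.6 = 39.56 Ω.
Voltage divider: V = V_DC · (14.60 / 39.56) = 37.7 × 0.3691 = 13.91 V.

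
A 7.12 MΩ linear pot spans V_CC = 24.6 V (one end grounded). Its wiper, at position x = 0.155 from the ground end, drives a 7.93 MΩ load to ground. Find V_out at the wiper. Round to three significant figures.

V_out ≈ 3.41 V

Lower segment x·R_p = 1.104 MΩ; upper segment (1−x)·R_p = 6.016 MΩ.
Lower segment in parallel with the load: 1.104 ‖ 7.93 = 0.9688 MΩ.
V_out = 24.6 × 0.9688/(6.016 + 0.9688) = 3.412 V.
(Unloaded: V_out = x·V_CC = 3.81 V.)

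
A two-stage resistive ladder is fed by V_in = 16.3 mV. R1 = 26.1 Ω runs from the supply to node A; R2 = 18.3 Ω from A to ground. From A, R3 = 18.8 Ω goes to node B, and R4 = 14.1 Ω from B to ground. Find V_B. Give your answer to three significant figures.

The second stage (R3 + R4 = 32.90 Ω) loads node A in parallel with R2.
R2 ‖ (R3+R4) = 11.76 Ω.
First divider: V_A = V_in · 11.76/(26.1 + 11.76) = 5.063 mV.
Then the unloaded second divider: V_B = V_A × R4/(R3+R4) = 5.063 × 0.4286 = 2.170 mV.

V_B ≈ 2.17 mV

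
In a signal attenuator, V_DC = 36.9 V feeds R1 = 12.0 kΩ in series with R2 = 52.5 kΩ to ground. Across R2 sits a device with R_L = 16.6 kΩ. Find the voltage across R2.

V_out ≈ 18.9 V

First combine the lower leg with the load: R2 ‖ R_L = 12.61 kΩ.
Voltage divider with the loaded lower leg: V_out = 36.9 × 12.61/(12.0 + 12.61) = 36.9 × 0.5124 = 18.91 V.
(Unloaded it would be 30.0 V; the load pulls it down.)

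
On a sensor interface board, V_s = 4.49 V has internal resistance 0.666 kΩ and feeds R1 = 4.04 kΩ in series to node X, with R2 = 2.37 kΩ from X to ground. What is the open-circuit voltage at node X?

R1' = 0.666 + 4.04 = 4.706 kΩ (source resistance + R1).
V_th is the unloaded tap voltage: V_s · R2/(R1'+R2) = 4.49 × 0.3349 = 1.504 V.

V_th ≈ 1.50 V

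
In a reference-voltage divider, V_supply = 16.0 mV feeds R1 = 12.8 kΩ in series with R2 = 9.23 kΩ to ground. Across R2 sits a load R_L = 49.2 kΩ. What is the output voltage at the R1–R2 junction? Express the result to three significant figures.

First combine the lower leg with the load: R2 ‖ R_L = 7.772 kΩ.
Now apply the divider: V_out = 16.0 × 0.3778 = 6.045 mV.

V_out ≈ 6.04 mV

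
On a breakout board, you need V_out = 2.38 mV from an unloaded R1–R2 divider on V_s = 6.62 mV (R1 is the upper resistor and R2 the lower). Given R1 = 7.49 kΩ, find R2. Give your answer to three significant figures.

R2 ≈ 4.20 kΩ

Required fraction k = V_out/V_s = 0.3595.
So R2 = R1 · V_out/(V_s − V_out) = 7.49 × 2.38/(6.62 − 2.38) = 7.49 × 0.5613 = 4.204 kΩ.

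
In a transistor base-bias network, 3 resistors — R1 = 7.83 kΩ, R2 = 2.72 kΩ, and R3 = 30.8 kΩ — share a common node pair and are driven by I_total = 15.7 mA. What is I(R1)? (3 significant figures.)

I ≈ 3.80 mA

Total conductance ΣG = 1/7.83 + 1/2.72 + 1/30.8 = 0.5278 (units of 1/kΩ).
R1 takes the fraction G_k/ΣG = 0.1277/0.5278 = 0.2420, so I = 15.7 × 0.2420 = 3.799 mA.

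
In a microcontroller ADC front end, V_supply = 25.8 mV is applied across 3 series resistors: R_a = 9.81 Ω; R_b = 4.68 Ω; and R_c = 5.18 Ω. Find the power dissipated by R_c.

P ≈ 8.91 µW

The common current is I = 25.8/19.67 = 1.312 mA.
V(R_c) = I·R = 6.794 mV; P = V·I = 6.794 × 1.312 = 8.912 µW.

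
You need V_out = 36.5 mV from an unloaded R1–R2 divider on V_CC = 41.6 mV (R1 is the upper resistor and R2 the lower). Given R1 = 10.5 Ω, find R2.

The divider ratio is R2/(R1+R2) = 36.5/41.6 = 0.8774.
So R2 = R1 · V_out/(V_CC − V_out) = 10.5 × 36.5/(41.6 − 36.5) = 10.5 × 7.157 = 75.15 Ω.

R2 ≈ 75.1 Ω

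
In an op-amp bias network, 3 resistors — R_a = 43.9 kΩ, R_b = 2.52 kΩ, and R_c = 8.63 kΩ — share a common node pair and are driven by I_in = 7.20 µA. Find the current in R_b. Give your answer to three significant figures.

I ≈ 5.34 µA

Total conductance ΣG = 1/43.9 + 1/2.52 + 1/8.63 = 0.5355 (units of 1/kΩ).
By the current-divider rule, I = I_in · G_k/ΣG = 7.20 × 0.7411 = 5.336 µA.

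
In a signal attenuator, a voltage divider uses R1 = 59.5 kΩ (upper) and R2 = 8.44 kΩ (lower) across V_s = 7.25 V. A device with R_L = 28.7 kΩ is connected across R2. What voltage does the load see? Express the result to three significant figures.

V_out ≈ 0.716 V

R2 ‖ R_L = (8.44 × 28.7)/(8.44 + 28.7) = 6.522 kΩ.
Then V_out = V_s · R2'/(R1 + R2') = 7.25 × 6.522/66.02 = 0.7162 V.
(Unloaded it would be 0.901 V; the load pulls it down.)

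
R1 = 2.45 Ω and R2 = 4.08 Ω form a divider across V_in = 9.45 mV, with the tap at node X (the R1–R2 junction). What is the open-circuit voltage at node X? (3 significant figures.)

V_th is the unloaded tap voltage: V_in · R2/(R1+R2) = 9.45 × 0.6248 = 5.904 mV.

V_th ≈ 5.90 mV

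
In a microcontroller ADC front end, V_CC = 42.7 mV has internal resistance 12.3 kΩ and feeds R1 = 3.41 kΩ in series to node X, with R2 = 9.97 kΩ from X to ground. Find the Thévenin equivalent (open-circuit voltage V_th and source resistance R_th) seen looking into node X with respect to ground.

V_th ≈ 16.6 mV, R_th ≈ 6.10 kΩ

R1' = 12.3 + 3.41 = 15.71 kΩ (source resistance + R1).
Open-circuit (no load on X): V_th = V_CC · R2/(R1' + R2) = 42.7 × 9.97/(15.71 + 9.97) = 16.58 mV.
Zeroing V_CC shorts the top of R1' to ground, so R_th = R1' ‖ R2 = 6.099 kΩ.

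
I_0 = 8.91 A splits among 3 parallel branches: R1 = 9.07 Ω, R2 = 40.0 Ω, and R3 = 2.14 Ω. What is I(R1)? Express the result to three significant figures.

Total conductance ΣG = 1/9.07 + 1/40.0 + 1/2.14 = 0.6025 (units of 1/Ω).
Current divider: I(R1) = I_0 · G_k/ΣG = 8.91 × (0.1103/0.6025) = 8.91 × 0.1830 = 1.630 A.

I ≈ 1.63 A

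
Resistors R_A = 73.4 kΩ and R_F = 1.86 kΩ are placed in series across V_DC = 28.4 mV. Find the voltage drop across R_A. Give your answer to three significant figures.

ΣR = 73.4 + 1.86 = 75.26 kΩ.
By the voltage-divider rule, V = 28.4 × 73.40/75.26 = 27.70 mV.

V ≈ 27.7 mV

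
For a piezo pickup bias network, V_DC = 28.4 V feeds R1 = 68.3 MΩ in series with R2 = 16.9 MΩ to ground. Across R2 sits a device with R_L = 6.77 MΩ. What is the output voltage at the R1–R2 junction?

V_out ≈ 1.88 V

R2 ‖ R_L = (16.9 × 6.77)/(16.9 + 6.77) = 4.834 MΩ.
Then V_out = V_DC · R2'/(R1 + R2') = 28.4 × 4.834/73.13 = 1.877 V.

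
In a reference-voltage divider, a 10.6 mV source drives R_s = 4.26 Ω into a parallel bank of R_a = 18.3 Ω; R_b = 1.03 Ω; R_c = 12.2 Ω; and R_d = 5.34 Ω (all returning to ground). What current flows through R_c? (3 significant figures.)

I ≈ 0.133 mA

Equivalent of the parallel group: R_p = 0.7723 Ω.
V_A = 10.6 × 0.7723/5.032 = 1.627 mV.
I(R_c) = V_A / R_c = 1.627/12.2 = 0.1333 mA.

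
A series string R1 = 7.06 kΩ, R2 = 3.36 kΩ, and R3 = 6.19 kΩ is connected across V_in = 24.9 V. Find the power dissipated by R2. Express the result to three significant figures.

P ≈ 7.55 mW

Series current I = V_in/ΣR = 24.9/16.61 = 1.499 mA.
P(R2) = I²·R2 = (1.499)² × 3.36 = 7.551 mW.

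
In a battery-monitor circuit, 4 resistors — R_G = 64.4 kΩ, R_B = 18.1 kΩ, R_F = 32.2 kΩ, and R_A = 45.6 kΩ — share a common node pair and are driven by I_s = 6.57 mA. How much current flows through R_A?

I ≈ 1.16 mA

ΣG = 1/64.4 + 1/18.1 + 1/32.2 + 1/45.6 = 0.1238.
By the current-divider rule, I = I_s · G_k/ΣG = 6.57 × 0.1772 = 1.164 mA.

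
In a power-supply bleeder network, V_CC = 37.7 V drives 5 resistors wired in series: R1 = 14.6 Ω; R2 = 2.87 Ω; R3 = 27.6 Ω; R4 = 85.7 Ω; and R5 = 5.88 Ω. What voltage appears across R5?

V ≈ 1.62 V

ΣR = 14.6 + 2.87 + 27.6 + 85.7 + 5.88 = 136.7 Ω.
Voltage divider: V = V_CC · (5.880 / 136.7) = 37.7 × 0.04303 = 1.622 V.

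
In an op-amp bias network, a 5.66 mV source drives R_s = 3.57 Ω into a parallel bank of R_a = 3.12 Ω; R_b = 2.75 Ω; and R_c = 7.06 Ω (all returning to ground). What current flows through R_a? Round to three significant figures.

I ≈ 0.459 mA

Combine the parallel branches: R_p = (1/3.12 + 1/2.75 + 1/7.06)⁻¹ = 1.211 Ω.
V_A = 5.66 × 1.211/4.781 = 1.434 mV.
Branch current I = V_A/R_a = 1.434/3.12 = 0.4595 mA.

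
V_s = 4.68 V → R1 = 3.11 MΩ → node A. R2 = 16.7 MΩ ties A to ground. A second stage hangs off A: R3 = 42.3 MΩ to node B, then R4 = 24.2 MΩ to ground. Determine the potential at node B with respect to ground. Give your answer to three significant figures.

The second stage (R3 + R4 = 66.50 MΩ) loads node A in parallel with R2.
Effective lower resistance at A: R2 ‖ 66.50 = 13.35 MΩ.
V_A = 4.68 × 13.35/(3.11 + 13.35) = 3.796 V.
Then the unloaded second divider: V_B = V_A × R4/(R3+R4) = 3.796 × 0.3639 = 1.381 V.

V_B ≈ 1.38 V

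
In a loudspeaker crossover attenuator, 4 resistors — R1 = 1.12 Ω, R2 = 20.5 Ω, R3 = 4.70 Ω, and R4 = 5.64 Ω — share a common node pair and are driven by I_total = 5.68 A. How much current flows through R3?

I ≈ 0.907 A

ΣG = 1/1.12 + 1/20.5 + 1/4.70 + 1/5.64 = 1.332.
Current divider: I(R3) = I_total · G_k/ΣG = 5.68 × (0.2128/1.332) = 5.68 × 0.1598 = 0.9075 A.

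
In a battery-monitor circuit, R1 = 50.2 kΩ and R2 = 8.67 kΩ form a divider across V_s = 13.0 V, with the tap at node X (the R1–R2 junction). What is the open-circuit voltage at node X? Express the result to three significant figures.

With X open, the divider is unloaded: V_th = 13.0 × 8.67/58.87 = 1.915 V.

V_th ≈ 1.91 V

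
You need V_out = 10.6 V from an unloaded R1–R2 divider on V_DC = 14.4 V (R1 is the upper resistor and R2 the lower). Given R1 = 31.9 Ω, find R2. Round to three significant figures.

Required fraction k = V_out/V_DC = 0.7361.
R2 = R1 · 0.7361/(1 − 0.7361) = 88.98 Ω.

R2 ≈ 89.0 Ω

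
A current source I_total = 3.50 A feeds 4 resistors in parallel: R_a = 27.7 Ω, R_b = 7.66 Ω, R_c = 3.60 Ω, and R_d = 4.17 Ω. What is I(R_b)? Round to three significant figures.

Conductances: ΣG = 1/27.7 + 1/7.66 + 1/3.60 + 1/4.17 = 0.6842 (1/Ω).
Current divider: I(R_b) = I_total · G_k/ΣG = 3.50 × (0.1305/0.6842) = 3.50 × 0.1908 = 0.6678 A.

I ≈ 0.668 A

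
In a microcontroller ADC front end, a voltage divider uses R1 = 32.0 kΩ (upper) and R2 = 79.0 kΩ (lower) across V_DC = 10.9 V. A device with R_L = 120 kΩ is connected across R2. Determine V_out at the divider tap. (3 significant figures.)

R2 ‖ R_L = (79.0 × 120)/(79.0 + 120) = 47.64 kΩ.
Now apply the divider: V_out = 10.9 × 0.5982 = 6.520 V.

V_out ≈ 6.52 V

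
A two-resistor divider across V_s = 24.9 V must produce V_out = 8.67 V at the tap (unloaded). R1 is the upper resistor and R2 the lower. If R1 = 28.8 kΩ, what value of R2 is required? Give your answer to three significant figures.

R2 ≈ 15.4 kΩ

V_out/V_s = R2/(R1+R2) = 0.3482.
Rearranging, R2 = R1·k/(1−k) = 28.8 × 0.5342 = 15.38 kΩ.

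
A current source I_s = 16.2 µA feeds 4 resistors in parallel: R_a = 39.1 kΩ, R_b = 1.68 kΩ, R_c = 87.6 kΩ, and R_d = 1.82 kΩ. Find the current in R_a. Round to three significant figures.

I ≈ 0.351 µA

ΣG = 1/39.1 + 1/1.68 + 1/87.6 + 1/1.82 = 1.182.
Current divider: I(R_a) = I_s · G_k/ΣG = 16.2 × (0.02558/1.182) = 16.2 × 0.02164 = 0.3506 µA.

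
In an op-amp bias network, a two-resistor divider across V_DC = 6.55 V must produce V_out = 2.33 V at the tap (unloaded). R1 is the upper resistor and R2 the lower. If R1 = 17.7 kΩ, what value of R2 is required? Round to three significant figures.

R2 ≈ 9.77 kΩ

The divider ratio is R2/(R1+R2) = 2.33/6.55 = 0.3557.
So R2 = R1 · V_out/(V_DC − V_out) = 17.7 × 2.33/(6.55 − 2.33) = 17.7 × 0.5521 = 9.773 kΩ.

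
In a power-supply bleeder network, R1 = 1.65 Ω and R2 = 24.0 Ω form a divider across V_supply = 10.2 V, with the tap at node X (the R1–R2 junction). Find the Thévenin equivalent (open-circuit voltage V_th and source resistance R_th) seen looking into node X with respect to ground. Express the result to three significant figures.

With X open, the divider is unloaded: V_th = 10.2 × 24.0/25.65 = 9.544 V.
Looking into X with the source shorted: R_th = R1·R2/(R1+R2) = 1.650 × 24.0/25.65 = 1.544 Ω.

V_th ≈ 9.54 V, R_th ≈ 1.54 Ω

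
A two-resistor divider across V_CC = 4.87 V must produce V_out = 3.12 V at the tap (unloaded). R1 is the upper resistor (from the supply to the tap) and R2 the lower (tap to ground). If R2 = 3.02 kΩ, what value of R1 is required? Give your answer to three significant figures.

V_out/V_CC = R2/(R1+R2) = 0.6407.
R1 = R2·(1/k − 1) = 3.02 × 0.5609 = 1.694 kΩ.

R1 ≈ 1.69 kΩ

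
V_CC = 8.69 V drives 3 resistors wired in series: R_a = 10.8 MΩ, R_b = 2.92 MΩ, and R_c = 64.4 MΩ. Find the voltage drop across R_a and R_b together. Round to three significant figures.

V ≈ 1.53 V

Series total: ΣR = 10.8 + 2.92 + 64.4 = 78.12 MΩ.
R_{R_a..R_b} = 10.8 + 2.92 = 13.72 MΩ.
V = V_CC · R/ΣR = 8.69 × 0.1756 = 1.526 V.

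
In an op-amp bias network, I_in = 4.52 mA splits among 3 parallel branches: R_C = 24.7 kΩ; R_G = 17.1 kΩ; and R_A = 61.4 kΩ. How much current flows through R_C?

Total conductance ΣG = 1/24.7 + 1/17.1 + 1/61.4 = 0.1153 (units of 1/kΩ).
R_C takes the fraction G_k/ΣG = 0.04049/0.1153 = 0.3513, so I = 4.52 × 0.3513 = 1.588 mA.

I ≈ 1.59 mA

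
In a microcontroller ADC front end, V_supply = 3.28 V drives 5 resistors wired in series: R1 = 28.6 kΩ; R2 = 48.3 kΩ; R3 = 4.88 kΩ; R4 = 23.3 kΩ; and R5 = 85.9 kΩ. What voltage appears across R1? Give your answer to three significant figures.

V ≈ 0.491 V

Series total: ΣR = 28.6 + 48.3 + 4.88 + 23.3 + 85.9 = 191.0 kΩ.
Voltage divider: V = V_supply · (28.60 / 191.0) = 3.28 × 0.1498 = 0.4912 V.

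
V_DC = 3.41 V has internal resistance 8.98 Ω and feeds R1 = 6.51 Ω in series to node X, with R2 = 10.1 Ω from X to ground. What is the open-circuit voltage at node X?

R1' = 8.98 + 6.51 = 15.49 Ω (source resistance + R1).
With X open, the divider is unloaded: V_th = 3.41 × 10.1/25.59 = 1.346 V.

V_th ≈ 1.35 V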